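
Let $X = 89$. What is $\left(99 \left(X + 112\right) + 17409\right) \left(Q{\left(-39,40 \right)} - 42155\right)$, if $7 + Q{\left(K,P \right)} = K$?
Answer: $-1574434908$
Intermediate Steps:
$Q{\left(K,P \right)} = -7 + K$
$\left(99 \left(X + 112\right) + 17409\right) \left(Q{\left(-39,40 \right)} - 42155\right) = \left(99 \left(89 + 112\right) + 17409\right) \left(\left(-7 - 39\right) - 42155\right) = \left(99 \cdot 201 + 17409\right) \left(-46 - 42155\right) = \left(19899 + 17409\right) \left(-42201\right) = 37308 \left(-42201\right) = -1574434908$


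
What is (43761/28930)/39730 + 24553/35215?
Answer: 194637839347/279142966300 ≈ 0.69727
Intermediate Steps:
(43761/28930)/39730 + 24553/35215 = (43761*(1/28930))*(1/39730) + 24553*(1/35215) = (43761/28930)*(1/39730) + 24553/35215 = 1509/39634100 + 24553/35215 = 194637839347/279142966300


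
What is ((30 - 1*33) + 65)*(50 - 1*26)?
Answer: 1488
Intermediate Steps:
((30 - 1*33) + 65)*(50 - 1*26) = ((30 - 33) + 65)*(50 - 26) = (-3 + 65)*24 = 62*24 = 1488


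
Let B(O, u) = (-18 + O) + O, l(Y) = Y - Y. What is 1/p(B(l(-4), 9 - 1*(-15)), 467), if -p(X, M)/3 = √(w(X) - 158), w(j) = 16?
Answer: I*√142/426 ≈ 0.027973*I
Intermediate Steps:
l(Y) = 0
B(O, u) = -18 + 2*O
p(X, M) = -3*I*√142 (p(X, M) = -3*√(16 - 158) = -3*I*√142)
1/p(B(l(-4), 9 - 1*(-15)), 467) = 1/(-3*I*√142) = I*√142/426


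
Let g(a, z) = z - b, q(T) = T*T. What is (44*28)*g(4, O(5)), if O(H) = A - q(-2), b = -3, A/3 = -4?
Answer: -16016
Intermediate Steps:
q(T) = T²
A = -12 (A = 3*(-4) = -12)
O(H) = -16 (O(H) = -12 - 1*(-2)² = -12 - 1*4 = -12 - 4 = -16)
g(a, z) = 3 + z (g(a, z) = z - 1*(-3) = z + 3 = 3 + z)
(44*28)*g(4, O(5)) = (44*28)*(3 - 16) = 1232*(-13) = -16016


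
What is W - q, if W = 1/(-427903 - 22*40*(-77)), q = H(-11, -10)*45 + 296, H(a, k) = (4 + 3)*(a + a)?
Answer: 2389188661/360143 ≈ 6634.0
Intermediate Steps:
H(a, k) = 14*a (H(a, k) = 7*(2*a) = 14*a)
q = -6634 (q = (14*(-11))*45 + 296 = -154*45 + 296 = -6930 + 296 = -6634)
W = -1/360143 (W = 1/(-427903 - 880*(-77)) = 1/(-427903 + 67760) = 1/(-360143) = -1/360143 ≈ -2.7767e-6)
W - q = -1/360143 - 1*(-6634) = -1/360143 + 6634 = 2389188661/360143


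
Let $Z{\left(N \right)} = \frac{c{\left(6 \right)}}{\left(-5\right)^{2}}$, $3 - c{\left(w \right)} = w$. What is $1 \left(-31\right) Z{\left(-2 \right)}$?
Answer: $\frac{93}{25} \approx 3.72$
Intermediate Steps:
$c{\left(w \right)} = 3 - w$
$Z{\left(N \right)} = - \frac{3}{25}$ ($Z{\left(N \right)} = \frac{3 - 6}{\left(-5\right)^{2}} = \frac{3 - 6}{25} = \left(-3\right) \frac{1}{25} = - \frac{3}{25}$)
$1 \left(-31\right) Z{\left(-2 \right)} = 1 \left(-31\right) \left(- \frac{3}{25}\right) = \left(-31\right) \left(- \frac{3}{25}\right) = \frac{93}{25}$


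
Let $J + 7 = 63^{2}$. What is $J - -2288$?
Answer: $6250$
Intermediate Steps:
$J = 3962$ ($J = -7 + 63^{2} = -7 + 3969 = 3962$)
$J - -2288 = 3962 - -2288 = 3962 + 2288 = 6250$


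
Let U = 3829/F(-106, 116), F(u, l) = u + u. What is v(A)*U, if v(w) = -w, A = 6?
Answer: 11487/106 ≈ 108.37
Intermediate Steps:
F(u, l) = 2*u
U = -3829/212 (U = 3829/((2*(-106))) = 3829/(-212) = 3829*(-1/212) = -3829/212 ≈ -18.061)
v(A)*U = -1*6*(-3829/212) = -6*(-3829/212) = 11487/106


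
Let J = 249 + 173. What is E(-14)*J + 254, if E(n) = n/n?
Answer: 676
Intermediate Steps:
E(n) = 1
J = 422
E(-14)*J + 254 = 1*422 + 254 = 422 + 254 = 676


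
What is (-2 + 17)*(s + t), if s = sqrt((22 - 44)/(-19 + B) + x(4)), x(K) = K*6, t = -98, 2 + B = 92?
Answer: -1470 + 435*sqrt(142)/71 ≈ -1397.0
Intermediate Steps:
B = 90 (B = -2 + 92 = 90)
x(K) = 6*K
s = 29*sqrt(142)/71 (s = sqrt((22 - 44)/(-19 + 90) + 6*4) = sqrt(-22/71 + 24) = sqrt(1682/71) = 29*sqrt(142)/71 ≈ 4.8672)
(-2 + 17)*(s + t) = (-2 + 17)*(29*sqrt(142)/71 - 98) = 15*(-98 + 29*sqrt(142)/71) = -1470 + 435*sqrt(142)/71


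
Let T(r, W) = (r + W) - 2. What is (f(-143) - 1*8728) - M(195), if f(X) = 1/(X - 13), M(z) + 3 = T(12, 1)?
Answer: -1362817/156 ≈ -8736.0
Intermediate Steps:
T(r, W) = -2 + W + r (T(r, W) = (W + r) - 2 = -2 + W + r)
M(z) = 8 (M(z) = -3 + (-2 + 1 + 12) = -3 + 11 = 8)
f(X) = 1/(-13 + X)
(f(-143) - 1*8728) - M(195) = (1/(-13 - 143) - 1*8728) - 1*8 = (1/(-156) - 8728) - 8 = (-1/156 - 8728) - 8 = -1361569/156 - 8 = -1362817/156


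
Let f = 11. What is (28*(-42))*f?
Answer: -12936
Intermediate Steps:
(28*(-42))*f = (28*(-42))*11 = -1176*11 = -12936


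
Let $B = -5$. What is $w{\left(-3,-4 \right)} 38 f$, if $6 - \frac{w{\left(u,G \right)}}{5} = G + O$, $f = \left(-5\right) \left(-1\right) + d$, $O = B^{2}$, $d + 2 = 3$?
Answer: $-17100$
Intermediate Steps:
$d = 1$ ($d = -2 + 3 = 1$)
$O = 25$ ($O = \left(-5\right)^{2} = 25$)
$f = 6$ ($f = \left(-5\right) \left(-1\right) + 1 = 5 + 1 = 6$)
$w{\left(u,G \right)} = -95 - 5 G$ ($w{\left(u,G \right)} = 30 - 5 \left(G + 25\right) = 30 - 5 \left(25 + G\right) = 30 - \left(125 + 5 G\right) = -95 - 5 G$)
$w{\left(-3,-4 \right)} 38 f = \left(-95 - -20\right) 38 \cdot 6 = \left(-95 + 20\right) 38 \cdot 6 = \left(-75\right) 38 \cdot 6 = \left(-2850\right) 6 = -17100$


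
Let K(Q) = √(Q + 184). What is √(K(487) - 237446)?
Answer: √(-237446 + √671) ≈ 487.26*I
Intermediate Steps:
K(Q) = √(184 + Q)
√(K(487) - 237446) = √(√(184 + 487) - 237446) = √(√671 - 237446) = √(-237446 + √671)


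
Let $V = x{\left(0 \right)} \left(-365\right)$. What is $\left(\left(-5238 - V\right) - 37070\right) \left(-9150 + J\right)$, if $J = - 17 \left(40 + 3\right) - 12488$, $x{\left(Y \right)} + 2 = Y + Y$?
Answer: $962717022$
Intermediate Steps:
$x{\left(Y \right)} = -2 + 2 Y$ ($x{\left(Y \right)} = -2 + \left(Y + Y\right) = -2 + 2 Y$)
$V = 730$ ($V = \left(-2 + 2 \cdot 0\right) \left(-365\right) = \left(-2 + 0\right) \left(-365\right) = \left(-2\right) \left(-365\right) = 730$)
$J = -13219$ ($J = \left(-17\right) 43 - 12488 = -731 - 12488 = -13219$)
$\left(\left(-5238 - V\right) - 37070\right) \left(-9150 + J\right) = \left(\left(-5238 - 730\right) - 37070\right) \left(-9150 - 13219\right) = \left(\left(-5238 - 730\right) - 37070\right) \left(-22369\right) = \left(-5968 - 37070\right) \left(-22369\right) = \left(-43038\right) \left(-22369\right) = 962717022$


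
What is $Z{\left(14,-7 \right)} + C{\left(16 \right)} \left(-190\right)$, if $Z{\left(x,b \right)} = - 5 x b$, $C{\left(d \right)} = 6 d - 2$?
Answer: $-17370$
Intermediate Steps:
$C{\left(d \right)} = -2 + 6 d$
$Z{\left(x,b \right)} = - 5 b x$
$Z{\left(14,-7 \right)} + C{\left(16 \right)} \left(-190\right) = \left(-5\right) \left(-7\right) 14 + \left(-2 + 6 \cdot 16\right) \left(-190\right) = 490 + \left(-2 + 96\right) \left(-190\right) = 490 + 94 \left(-190\right) = 490 - 17860 = -17370$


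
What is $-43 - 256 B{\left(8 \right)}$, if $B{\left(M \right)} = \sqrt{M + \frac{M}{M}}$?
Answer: $-811$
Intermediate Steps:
$B{\left(M \right)} = \sqrt{1 + M}$ ($B{\left(M \right)} = \sqrt{M + 1} = \sqrt{1 + M}$)
$-43 - 256 B{\left(8 \right)} = -43 - 256 \sqrt{1 + 8} = -43 - 256 \sqrt{9} = -43 - 768 = -811$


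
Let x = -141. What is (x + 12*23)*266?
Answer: 35910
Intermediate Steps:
(x + 12*23)*266 = (-141 + 12*23)*266 = (-141 + 276)*266 = 135*266 = 35910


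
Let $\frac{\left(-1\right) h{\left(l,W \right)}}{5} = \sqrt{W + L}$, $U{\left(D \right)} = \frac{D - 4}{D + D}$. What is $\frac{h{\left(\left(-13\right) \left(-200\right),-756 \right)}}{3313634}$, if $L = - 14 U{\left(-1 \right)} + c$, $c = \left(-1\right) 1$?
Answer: $- \frac{15 i \sqrt{22}}{1656817} \approx - 4.2465 \cdot 10^{-5} i$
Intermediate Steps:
$c = -1$
$U{\left(D \right)} = \frac{-4 + D}{2 D}$
$L = -36$ ($L = - 14 \frac{-4 - 1}{2 \left(-1\right)} - 1 = - 14 \cdot \frac{1}{2} \left(-1\right) \left(-5\right) - 1 = \left(-14\right) \frac{5}{2} - 1 = -35 - 1 = -36$)
$h{\left(l,W \right)} = - 5 \sqrt{-36 + W}$ ($h{\left(l,W \right)} = - 5 \sqrt{W - 36} = - 5 \sqrt{-36 + W}$)
$\frac{h{\left(\left(-13\right) \left(-200\right),-756 \right)}}{3313634} = \frac{\left(-5\right) \sqrt{-36 - 756}}{3313634} = - 5 \sqrt{-792} \cdot \frac{1}{3313634} = - 5 \cdot 6 i \sqrt{22} \cdot \frac{1}{3313634} = - 30 i \sqrt{22} \cdot \frac{1}{3313634} = - \frac{15 i \sqrt{22}}{1656817}$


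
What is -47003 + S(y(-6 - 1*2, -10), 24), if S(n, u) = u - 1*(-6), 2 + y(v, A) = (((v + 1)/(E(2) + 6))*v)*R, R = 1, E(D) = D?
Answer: -46973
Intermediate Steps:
y(v, A) = -2 + v*(1/8 + v/8) (y(v, A) = -2 + (((v + 1)/(2 + 6))*v)*1 = -2 + (((1 + v)/8)*v)*1 = -2 + (((1 + v)*(1/8))*v)*1 = -2 + ((1/8 + v/8)*v)*1 = -2 + (v*(1/8 + v/8))*1 = -2 + v*(1/8 + v/8))
S(n, u) = 6 + u (S(n, u) = u + 6 = 6 + u)
-47003 + S(y(-6 - 1*2, -10), 24) = -47003 + (6 + 24) = -47003 + 30 = -46973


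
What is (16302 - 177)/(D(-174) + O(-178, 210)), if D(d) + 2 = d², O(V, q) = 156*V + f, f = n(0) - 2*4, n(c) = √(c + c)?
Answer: 16125/2498 ≈ 6.4552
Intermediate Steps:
n(c) = √2*√c (n(c) = √(2*c) = √2*√c)
f = -8 (f = √2*√0 - 2*4 = √2*0 - 8 = 0 - 8 = -8)
O(V, q) = -8 + 156*V (O(V, q) = 156*V - 8 = -8 + 156*V)
D(d) = -2 + d²
(16302 - 177)/(D(-174) + O(-178, 210)) = (16302 - 177)/((-2 + (-174)²) + (-8 + 156*(-178))) = 16125/((-2 + 30276) + (-8 - 27768)) = 16125/(30274 - 27776) = 16125/2498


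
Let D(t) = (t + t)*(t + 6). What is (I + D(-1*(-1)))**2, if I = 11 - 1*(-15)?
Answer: 1600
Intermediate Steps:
D(t) = 2*t*(6 + t) (D(t) = (2*t)*(6 + t) = 2*t*(6 + t))
I = 26 (I = 11 + 15 = 26)
(I + D(-1*(-1)))**2 = (26 + 2*(-1*(-1))*(6 - 1*(-1)))**2 = (26 + 2*1*(6 + 1))**2 = (26 + 2*1*7)**2 = (26 + 14)**2 = 40**2 = 1600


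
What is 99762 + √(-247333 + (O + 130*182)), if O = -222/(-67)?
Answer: 99762 + I*√1004053223/67 ≈ 99762.0 + 472.94*I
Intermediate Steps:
O = 222/67 (O = -222*(-1/67) = 222/67 ≈ 3.3134)
99762 + √(-247333 + (O + 130*182)) = 99762 + √(-247333 + (222/67 + 130*182)) = 99762 + √(-247333 + (222/67 + 23660)) = 99762 + √(-247333 + 1585442/67) = 99762 + √(-14985869/67) = 99762 + I*√1004053223/67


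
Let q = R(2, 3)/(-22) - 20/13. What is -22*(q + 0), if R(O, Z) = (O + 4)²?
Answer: 908/13 ≈ 69.846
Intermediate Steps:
R(O, Z) = (4 + O)²
q = -454/143 (q = (4 + 2)²/(-22) - 20/13 = 6²*(-1/22) - 20*1/13 = 36*(-1/22) - 20/13 = -18/11 - 20/13 = -454/143 ≈ -3.1748)
-22*(q + 0) = -22*(-454/143 + 0) = -22*(-454/143) = 908/13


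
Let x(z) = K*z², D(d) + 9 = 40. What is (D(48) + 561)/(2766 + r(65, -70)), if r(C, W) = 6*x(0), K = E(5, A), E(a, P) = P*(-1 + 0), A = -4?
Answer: 296/1383 ≈ 0.21403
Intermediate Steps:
D(d) = 31 (D(d) = -9 + 40 = 31)
E(a, P) = -P (E(a, P) = P*(-1) = -P)
K = 4 (K = -1*(-4) = 4)
x(z) = 4*z²
r(C, W) = 0 (r(C, W) = 6*(4*0²) = 6*(4*0) = 6*0 = 0)
(D(48) + 561)/(2766 + r(65, -70)) = (31 + 561)/(2766 + 0) = 592/2766 = 592*(1/2766) = 296/1383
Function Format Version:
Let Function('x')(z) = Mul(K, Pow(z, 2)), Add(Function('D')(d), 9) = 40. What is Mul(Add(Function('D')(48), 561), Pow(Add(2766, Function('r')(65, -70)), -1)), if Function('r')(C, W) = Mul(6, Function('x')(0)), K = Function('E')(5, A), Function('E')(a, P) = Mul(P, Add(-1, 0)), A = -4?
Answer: Rational(296, 1383) ≈ 0.21403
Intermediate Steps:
Function('D')(d) = 31 (Function('D')(d) = Add(-9, 40) = 31)
Function('E')(a, P) = Mul(-1, P) (Function('E')(a, P) = Mul(P, -1) = Mul(-1, P))
K = 4 (K = Mul(-1, -4) = 4)
Function('x')(z) = Mul(4, Pow(z, 2))
Function('r')(C, W) = 0 (Function('r')(C, W) = Mul(6, Mul(4, Pow(0, 2))) = Mul(6, Mul(4, 0)) = Mul(6, 0) = 0)
Mul(Add(Function('D')(48), 561), Pow(Add(2766, Function('r')(65, -70)), -1)) = Mul(Add(31, 561), Pow(Add(2766, 0), -1)) = Mul(592, Pow(2766, -1)) = Mul(592, Rational(1, 2766)) = Rational(296, 1383)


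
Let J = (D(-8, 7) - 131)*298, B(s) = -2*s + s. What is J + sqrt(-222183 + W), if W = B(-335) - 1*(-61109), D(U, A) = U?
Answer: -41422 + I*sqrt(160739) ≈ -41422.0 + 400.92*I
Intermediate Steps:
B(s) = -s
J = -41422 (J = (-8 - 131)*298 = -139*298 = -41422)
W = 61444 (W = -1*(-335) - 1*(-61109) = 335 + 61109 = 61444)
J + sqrt(-222183 + W) = -41422 + sqrt(-222183 + 61444) = -41422 + sqrt(-160739) = -41422 + I*sqrt(160739)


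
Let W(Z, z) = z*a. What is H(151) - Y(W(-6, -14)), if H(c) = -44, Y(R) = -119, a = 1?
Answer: 75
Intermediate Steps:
W(Z, z) = z (W(Z, z) = z*1 = z)
H(151) - Y(W(-6, -14)) = -44 - 1*(-119) = -44 + 119 = 75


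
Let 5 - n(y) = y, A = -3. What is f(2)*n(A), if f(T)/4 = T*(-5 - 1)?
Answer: -384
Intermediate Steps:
f(T) = -24*T (f(T) = 4*(T*(-5 - 1)) = 4*(T*(-6)) = 4*(-6*T) = -24*T)
n(y) = 5 - y
f(2)*n(A) = (-24*2)*(5 - 1*(-3)) = -48*(5 + 3) = -48*8 = -384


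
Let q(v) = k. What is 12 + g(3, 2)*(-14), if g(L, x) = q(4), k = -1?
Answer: 26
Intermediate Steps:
q(v) = -1
g(L, x) = -1
12 + g(3, 2)*(-14) = 12 - 1*(-14) = 12 + 14 = 26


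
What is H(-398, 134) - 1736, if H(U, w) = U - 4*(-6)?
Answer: -2110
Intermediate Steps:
H(U, w) = 24 + U (H(U, w) = U + 24 = 24 + U)
H(-398, 134) - 1736 = (24 - 398) - 1736 = -374 - 1736 = -2110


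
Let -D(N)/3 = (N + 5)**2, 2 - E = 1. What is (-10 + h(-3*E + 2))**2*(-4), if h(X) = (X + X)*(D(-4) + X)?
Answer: -16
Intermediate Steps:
E = 1 (E = 2 - 1*1 = 2 - 1 = 1)
D(N) = -3*(5 + N)**2 (D(N) = -3*(N + 5)**2 = -3*(5 + N)**2)
h(X) = 2*X*(-3 + X) (h(X) = (X + X)*(-3*(5 - 4)**2 + X) = (2*X)*(-3*1**2 + X) = (2*X)*(-3*1 + X) = (2*X)*(-3 + X) = 2*X*(-3 + X))
(-10 + h(-3*E + 2))**2*(-4) = (-10 + 2*(-3*1 + 2)*(-3 + (-3*1 + 2)))**2*(-4) = (-10 + 2*(-3 + 2)*(-3 + (-3 + 2)))**2*(-4) = (-10 + 2*(-1)*(-3 - 1))**2*(-4) = (-10 + 2*(-1)*(-4))**2*(-4) = (-10 + 8)**2*(-4) = (-2)**2*(-4) = 4*(-4) = -16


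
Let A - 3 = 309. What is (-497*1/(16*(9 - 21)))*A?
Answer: 6461/8 ≈ 807.63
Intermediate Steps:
A = 312 (A = 3 + 309 = 312)
(-497*1/(16*(9 - 21)))*A = -497*1/(16*(9 - 21))*312 = -497/((-12*16))*312 = -497/(-192)*312 = -497*(-1/192)*312 = (497/192)*312 = 6461/8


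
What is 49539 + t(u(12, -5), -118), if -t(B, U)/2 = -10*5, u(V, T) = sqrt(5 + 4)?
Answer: 49639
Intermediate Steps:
u(V, T) = 3 (u(V, T) = sqrt(9) = 3)
t(B, U) = 100 (t(B, U) = -(-20)*5 = -2*(-50) = 100)
49539 + t(u(12, -5), -118) = 49539 + 100 = 49639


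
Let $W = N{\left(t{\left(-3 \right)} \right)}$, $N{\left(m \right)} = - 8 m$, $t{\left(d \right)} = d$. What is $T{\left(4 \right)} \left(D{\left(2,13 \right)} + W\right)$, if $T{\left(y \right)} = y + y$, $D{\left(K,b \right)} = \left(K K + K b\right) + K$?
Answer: $448$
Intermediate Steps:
$W = 24$ ($W = \left(-8\right) \left(-3\right) = 24$)
$D{\left(K,b \right)} = K + K^{2} + K b$ ($D{\left(K,b \right)} = \left(K^{2} + K b\right) + K = K + K^{2} + K b$)
$T{\left(y \right)} = 2 y$
$T{\left(4 \right)} \left(D{\left(2,13 \right)} + W\right) = 2 \cdot 4 \left(2 \left(1 + 2 + 13\right) + 24\right) = 8 \left(2 \cdot 16 + 24\right) = 8 \left(32 + 24\right) = 8 \cdot 56 = 448$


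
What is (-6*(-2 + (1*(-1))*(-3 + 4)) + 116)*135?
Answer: 18090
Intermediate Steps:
(-6*(-2 + (1*(-1))*(-3 + 4)) + 116)*135 = (-6*(-2 - 1*1) + 116)*135 = (-6*(-2 - 1) + 116)*135 = (-6*(-3) + 116)*135 = (18 + 116)*135 = 134*135 = 18090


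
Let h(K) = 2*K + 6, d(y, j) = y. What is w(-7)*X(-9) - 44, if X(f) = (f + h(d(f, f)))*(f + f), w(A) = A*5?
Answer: -13274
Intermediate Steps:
w(A) = 5*A
h(K) = 6 + 2*K
X(f) = 2*f*(6 + 3*f) (X(f) = (f + (6 + 2*f))*(f + f) = (6 + 3*f)*(2*f) = 2*f*(6 + 3*f))
w(-7)*X(-9) - 44 = (5*(-7))*(6*(-9)*(2 - 9)) - 44 = -210*(-9)*(-7) - 44 = -35*378 - 44 = -13230 - 44 = -13274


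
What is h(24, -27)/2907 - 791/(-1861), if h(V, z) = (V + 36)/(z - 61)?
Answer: 16853233/39672798 ≈ 0.42481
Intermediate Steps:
h(V, z) = (36 + V)/(-61 + z)
h(24, -27)/2907 - 791/(-1861) = ((36 + 24)/(-61 - 27))/2907 - 791/(-1861) = (60/(-88))*(1/2907) - 791*(-1/1861) = -1/88*60*(1/2907) + 791/1861 = -15/22*1/2907 + 791/1861 = -5/21318 + 791/1861 = 16853233/39672798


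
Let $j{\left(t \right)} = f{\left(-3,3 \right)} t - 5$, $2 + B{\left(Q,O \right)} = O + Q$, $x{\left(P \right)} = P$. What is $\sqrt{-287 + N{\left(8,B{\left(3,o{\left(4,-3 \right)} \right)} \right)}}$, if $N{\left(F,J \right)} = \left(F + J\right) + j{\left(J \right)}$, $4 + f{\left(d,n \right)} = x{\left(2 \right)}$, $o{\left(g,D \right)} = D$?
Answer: $i \sqrt{282} \approx 16.793 i$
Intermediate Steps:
$f{\left(d,n \right)} = -2$ ($f{\left(d,n \right)} = -4 + 2 = -2$)
$B{\left(Q,O \right)} = -2 + O + Q$ ($B{\left(Q,O \right)} = -2 + \left(O + Q\right) = -2 + O + Q$)
$j{\left(t \right)} = -5 - 2 t$ ($j{\left(t \right)} = - 2 t - 5 = -5 - 2 t$)
$N{\left(F,J \right)} = -5 + F - J$ ($N{\left(F,J \right)} = \left(F + J\right) - \left(5 + 2 J\right) = -5 + F - J$)
$\sqrt{-287 + N{\left(8,B{\left(3,o{\left(4,-3 \right)} \right)} \right)}} = \sqrt{-287 - -5} = \sqrt{-287 + \left(-5 + 8 + 2\right)} = \sqrt{-287 + 5} = \sqrt{-282} = i \sqrt{282}$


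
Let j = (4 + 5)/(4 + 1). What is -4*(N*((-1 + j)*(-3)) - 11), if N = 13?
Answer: 844/5 ≈ 168.80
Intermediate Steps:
j = 9/5 ≈ 1.8000
-4*(N*((-1 + j)*(-3)) - 11) = -4*(13*((-1 + 9/5)*(-3)) - 11) = -4*(13*((⅘)*(-3)) - 11) = -4*(13*(-12/5) - 11) = -4*(-156/5 - 11) = -4*(-211/5) = 844/5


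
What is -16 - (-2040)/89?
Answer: 616/89 ≈ 6.9213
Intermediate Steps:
-16 - (-2040)/89 = -16 - 136*(-15/89) = -16 + 2040/89 = 616/89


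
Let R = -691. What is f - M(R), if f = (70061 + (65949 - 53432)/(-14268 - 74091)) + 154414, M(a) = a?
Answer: 19895430077/88359 ≈ 2.2517e+5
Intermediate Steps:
f = 19834374008/88359 (f = (70061 + 12517/(-88359)) + 154414 = (70061 + 12517*(-1/88359)) + 154414 = (70061 - 12517/88359) + 154414 = 6190507382/88359 + 154414 = 19834374008/88359 ≈ 2.2447e+5)
f - M(R) = 19834374008/88359 - 1*(-691) = 19834374008/88359 + 691 = 19895430077/88359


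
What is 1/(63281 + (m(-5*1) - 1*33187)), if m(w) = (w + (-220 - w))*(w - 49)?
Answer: 1/41974 ≈ 2.3824e-5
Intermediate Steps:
m(w) = 10780 - 220*w (m(w) = -220*(-49 + w) = 10780 - 220*w)
1/(63281 + (m(-5*1) - 1*33187)) = 1/(63281 + ((10780 - (-1100)) - 1*33187)) = 1/(63281 + ((10780 - 220*(-5)) - 33187)) = 1/(63281 + ((10780 + 1100) - 33187)) = 1/(63281 + (11880 - 33187)) = 1/(63281 - 21307) = 1/41974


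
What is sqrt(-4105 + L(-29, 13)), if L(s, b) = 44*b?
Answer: I*sqrt(3533) ≈ 59.439*I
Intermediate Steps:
sqrt(-4105 + L(-29, 13)) = sqrt(-4105 + 44*13) = sqrt(-4105 + 572) = sqrt(-3533) = I*sqrt(3533)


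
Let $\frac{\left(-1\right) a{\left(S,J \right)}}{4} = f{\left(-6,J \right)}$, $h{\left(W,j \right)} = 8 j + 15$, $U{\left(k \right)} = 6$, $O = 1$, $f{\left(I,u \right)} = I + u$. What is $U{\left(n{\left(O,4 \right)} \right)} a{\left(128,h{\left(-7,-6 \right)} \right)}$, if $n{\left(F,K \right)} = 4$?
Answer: $936$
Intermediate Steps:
$h{\left(W,j \right)} = 15 + 8 j$
$a{\left(S,J \right)} = 24 - 4 J$ ($a{\left(S,J \right)} = - 4 \left(-6 + J\right) = 24 - 4 J$)
$U{\left(n{\left(O,4 \right)} \right)} a{\left(128,h{\left(-7,-6 \right)} \right)} = 6 \left(24 - 4 \left(15 + 8 \left(-6\right)\right)\right) = 6 \left(24 - 4 \left(15 - 48\right)\right) = 6 \left(24 - -132\right) = 6 \left(24 + 132\right) = 6 \cdot 156 = 936$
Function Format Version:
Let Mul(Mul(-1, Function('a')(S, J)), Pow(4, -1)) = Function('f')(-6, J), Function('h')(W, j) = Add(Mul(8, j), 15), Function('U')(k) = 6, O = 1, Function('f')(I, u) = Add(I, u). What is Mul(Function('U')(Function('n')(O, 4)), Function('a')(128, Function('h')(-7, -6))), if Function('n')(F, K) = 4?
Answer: 936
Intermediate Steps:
Function('h')(W, j) = Add(15, Mul(8, j))
Function('a')(S, J) = Add(24, Mul(-4, J)) (Function('a')(S, J) = Mul(-4, Add(-6, J)) = Add(24, Mul(-4, J)))
Mul(Function('U')(Function('n')(O, 4)), Function('a')(128, Function('h')(-7, -6))) = Mul(6, Add(24, Mul(-4, Add(15, Mul(8, -6))))) = Mul(6, Add(24, Mul(-4, Add(15, -48)))) = Mul(6, Add(24, Mul(-4, -33))) = Mul(6, Add(24, 132)) = Mul(6, 156) = 936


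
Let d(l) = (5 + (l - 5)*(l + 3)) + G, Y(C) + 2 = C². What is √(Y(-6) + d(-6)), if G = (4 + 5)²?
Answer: 3*√17 ≈ 12.369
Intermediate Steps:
G = 81 (G = 9² = 81)
Y(C) = -2 + C²
d(l) = 86 + (-5 + l)*(3 + l) (d(l) = (5 + (l - 5)*(l + 3)) + 81 = (5 + (-5 + l)*(3 + l)) + 81 = 86 + (-5 + l)*(3 + l))
√(Y(-6) + d(-6)) = √((-2 + (-6)²) + (71 + (-6)² - 2*(-6))) = √((-2 + 36) + (71 + 36 + 12)) = √(34 + 119) = √153 = 3*√17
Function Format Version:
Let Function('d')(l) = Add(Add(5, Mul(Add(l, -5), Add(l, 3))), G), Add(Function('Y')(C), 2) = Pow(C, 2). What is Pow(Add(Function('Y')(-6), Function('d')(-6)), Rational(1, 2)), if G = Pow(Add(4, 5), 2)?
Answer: Mul(3, Pow(17, Rational(1, 2))) ≈ 12.369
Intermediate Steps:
G = 81 (G = Pow(9, 2) = 81)
Function('Y')(C) = Add(-2, Pow(C, 2))
Function('d')(l) = Add(86, Mul(Add(-5, l), Add(3, l))) (Function('d')(l) = Add(Add(5, Mul(Add(l, -5), Add(l, 3))), 81) = Add(Add(5, Mul(Add(-5, l), Add(3, l))), 81) = Add(86, Mul(Add(-5, l), Add(3, l))))
Pow(Add(Function('Y')(-6), Function('d')(-6)), Rational(1, 2)) = Pow(Add(Add(-2, Pow(-6, 2)), Add(71, Pow(-6, 2), Mul(-2, -6))), Rational(1, 2)) = Pow(Add(Add(-2, 36), Add(71, 36, 12)), Rational(1, 2)) = Pow(Add(34, 119), Rational(1, 2)) = Pow(153, Rational(1, 2)) = Mul(3, Pow(17, Rational(1, 2)))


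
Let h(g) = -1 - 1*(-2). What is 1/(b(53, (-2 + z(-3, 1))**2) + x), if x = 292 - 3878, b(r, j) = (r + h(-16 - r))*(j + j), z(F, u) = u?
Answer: -1/3478 ≈ -0.00028752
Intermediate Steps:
h(g) = 1 (h(g) = -1 + 2 = 1)
b(r, j) = 2*j*(1 + r) (b(r, j) = (r + 1)*(j + j) = (1 + r)*(2*j) = 2*j*(1 + r))
x = -3586
1/(b(53, (-2 + z(-3, 1))**2) + x) = 1/(2*(-2 + 1)**2*(1 + 53) - 3586) = 1/(2*(-1)**2*54 - 3586) = 1/(2*1*54 - 3586) = 1/(108 - 3586) = 1/(-3478) = -1/3478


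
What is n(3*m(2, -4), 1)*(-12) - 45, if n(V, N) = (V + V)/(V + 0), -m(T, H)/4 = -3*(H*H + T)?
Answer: -69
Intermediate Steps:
m(T, H) = 12*T + 12*H² (m(T, H) = -(-12)*(H*H + T) = -(-12)*(H² + T) = -(-12)*(T + H²) = -4*(-3*T - 3*H²) = 12*T + 12*H²)
n(V, N) = 2 (n(V, N) = (2*V)/V = 2)
n(3*m(2, -4), 1)*(-12) - 45 = 2*(-12) - 45 = -24 - 45 = -69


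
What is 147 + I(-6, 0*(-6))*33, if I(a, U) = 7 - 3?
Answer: 279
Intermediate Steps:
I(a, U) = 4
147 + I(-6, 0*(-6))*33 = 147 + 4*33 = 147 + 132 = 279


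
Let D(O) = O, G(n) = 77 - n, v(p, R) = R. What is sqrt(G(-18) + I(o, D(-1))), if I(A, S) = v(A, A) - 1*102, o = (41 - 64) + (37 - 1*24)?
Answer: I*sqrt(17) ≈ 4.1231*I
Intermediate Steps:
o = -10 (o = -23 + (37 - 24) = -23 + 13 = -10)
I(A, S) = -102 + A (I(A, S) = A - 1*102 = A - 102 = -102 + A)
sqrt(G(-18) + I(o, D(-1))) = sqrt((77 - 1*(-18)) + (-102 - 10)) = sqrt((77 + 18) - 112) = sqrt(95 - 112) = sqrt(-17) = I*sqrt(17)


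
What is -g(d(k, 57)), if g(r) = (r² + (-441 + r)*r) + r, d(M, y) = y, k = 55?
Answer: 18582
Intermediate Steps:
g(r) = r + r² + r*(-441 + r) (g(r) = (r² + r*(-441 + r)) + r = r + r² + r*(-441 + r))
-g(d(k, 57)) = -2*57*(-220 + 57) = -2*57*(-163) = -1*(-18582) = 18582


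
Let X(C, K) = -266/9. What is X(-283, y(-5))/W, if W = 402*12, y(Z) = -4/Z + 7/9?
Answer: -133/21708 ≈ -0.0061268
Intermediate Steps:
y(Z) = 7/9 - 4/Z (y(Z) = -4/Z + 7*(⅑) = -4/Z + 7/9 = 7/9 - 4/Z)
W = 4824
X(C, K) = -266/9 (X(C, K) = -266*⅑ = -266/9)
X(-283, y(-5))/W = -266/9/4824 = -266/9*1/4824 = -133/21708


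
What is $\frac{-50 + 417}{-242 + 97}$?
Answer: $- \frac{367}{145} \approx -2.531$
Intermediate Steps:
$\frac{-50 + 417}{-242 + 97} = \frac{1}{-145} \cdot 367 = \left(- \frac{1}{145}\right) 367 = - \frac{367}{145}$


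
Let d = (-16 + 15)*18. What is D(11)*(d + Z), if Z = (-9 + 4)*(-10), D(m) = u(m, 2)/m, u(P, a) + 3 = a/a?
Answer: -64/11 ≈ -5.8182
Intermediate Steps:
u(P, a) = -2 (u(P, a) = -3 + a/a = -3 + 1 = -2)
D(m) = -2/m
Z = 50 (Z = -5*(-10) = 50)
d = -18 (d = -1*18 = -18)
D(11)*(d + Z) = (-2/11)*(-18 + 50) = -2*1/11*32 = -2/11*32 = -64/11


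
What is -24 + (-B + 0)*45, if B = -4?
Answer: 156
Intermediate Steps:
-24 + (-B + 0)*45 = -24 + (-1*(-4) + 0)*45 = -24 + (4 + 0)*45 = -24 + 4*45 = -24 + 180 = 156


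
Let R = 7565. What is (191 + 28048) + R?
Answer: 35804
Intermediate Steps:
(191 + 28048) + R = (191 + 28048) + 7565 = 28239 + 7565 = 35804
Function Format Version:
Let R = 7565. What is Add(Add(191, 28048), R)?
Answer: 35804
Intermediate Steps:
Add(Add(191, 28048), R) = Add(Add(191, 28048), 7565) = Add(28239, 7565) = 35804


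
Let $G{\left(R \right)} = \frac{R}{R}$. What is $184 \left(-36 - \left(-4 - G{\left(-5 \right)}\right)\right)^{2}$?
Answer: $176824$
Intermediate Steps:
$G{\left(R \right)} = 1$
$184 \left(-36 - \left(-4 - G{\left(-5 \right)}\right)\right)^{2} = 184 \left(-36 + \left(\left(8 + \left(5 + 1\right)\right) - 9\right)\right)^{2} = 184 \left(-36 + \left(\left(8 + 6\right) - 9\right)\right)^{2} = 184 \left(-36 + \left(14 - 9\right)\right)^{2} = 184 \left(-36 + 5\right)^{2} = 184 \left(-31\right)^{2} = 184 \cdot 961 = 176824$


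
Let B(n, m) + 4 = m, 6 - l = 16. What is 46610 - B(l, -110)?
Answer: 46724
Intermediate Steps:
l = -10 (l = 6 - 1*16 = 6 - 16 = -10)
B(n, m) = -4 + m
46610 - B(l, -110) = 46610 - (-4 - 110) = 46610 - 1*(-114) = 46610 + 114 = 46724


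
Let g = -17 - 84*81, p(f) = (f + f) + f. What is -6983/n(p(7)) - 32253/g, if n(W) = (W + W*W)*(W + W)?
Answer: 578206169/132354684 ≈ 4.3686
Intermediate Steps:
p(f) = 3*f (p(f) = 2*f + f = 3*f)
n(W) = 2*W*(W + W²) (n(W) = (W + W²)*(2*W) = 2*W*(W + W²))
g = -6821 (g = -17 - 6804 = -6821)
-6983/n(p(7)) - 32253/g = -6983*1/(882*(1 + 3*7)) - 32253/(-6821) = -6983*1/(882*(1 + 21)) - 32253*(-1/6821) = -6983/(2*441*22) + 32253/6821 = -6983/19404 + 32253/6821 = 578206169/132354684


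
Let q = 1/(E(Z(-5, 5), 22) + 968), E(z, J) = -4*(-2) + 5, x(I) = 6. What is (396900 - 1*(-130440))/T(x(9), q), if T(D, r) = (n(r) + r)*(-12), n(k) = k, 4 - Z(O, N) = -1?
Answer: -43110045/2 ≈ -2.1555e+7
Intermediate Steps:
Z(O, N) = 5 (Z(O, N) = 4 - 1*(-1) = 4 + 1 = 5)
E(z, J) = 13 (E(z, J) = 8 + 5 = 13)
q = 1/981 (q = 1/(13 + 968) = 1/981 ≈ 0.0010194)
T(D, r) = -24*r (T(D, r) = (r + r)*(-12) = (2*r)*(-12) = -24*r)
(396900 - 1*(-130440))/T(x(9), q) = (396900 - 1*(-130440))/((-24*1/981)) = (396900 + 130440)/(-8/327) = 527340*(-327/8) = -43110045/2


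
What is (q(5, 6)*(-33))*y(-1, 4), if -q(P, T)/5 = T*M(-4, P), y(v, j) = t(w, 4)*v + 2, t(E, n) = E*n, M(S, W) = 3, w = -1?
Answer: 17820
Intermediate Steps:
y(v, j) = 2 - 4*v (y(v, j) = (-1*4)*v + 2 = -4*v + 2 = 2 - 4*v)
q(P, T) = -15*T (q(P, T) = -5*T*3 = -15*T)
(q(5, 6)*(-33))*y(-1, 4) = (-15*6*(-33))*(2 - 4*(-1)) = (-90*(-33))*(2 + 4) = 2970*6 = 17820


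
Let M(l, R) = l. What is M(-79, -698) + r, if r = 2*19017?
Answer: 37955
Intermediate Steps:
r = 38034
M(-79, -698) + r = -79 + 38034 = 37955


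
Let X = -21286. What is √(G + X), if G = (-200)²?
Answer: √18714 ≈ 136.80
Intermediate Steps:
G = 40000
√(G + X) = √(40000 - 21286) = √18714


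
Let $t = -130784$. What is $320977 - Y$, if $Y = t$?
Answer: $451761$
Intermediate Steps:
$Y = -130784$
$320977 - Y = 320977 - -130784 = 320977 + 130784 = 451761$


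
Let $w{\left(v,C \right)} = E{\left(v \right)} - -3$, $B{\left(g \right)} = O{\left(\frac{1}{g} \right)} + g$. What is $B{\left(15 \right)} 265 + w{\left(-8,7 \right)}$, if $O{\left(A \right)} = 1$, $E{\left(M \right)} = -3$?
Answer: $4240$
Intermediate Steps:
$B{\left(g \right)} = 1 + g$
$w{\left(v,C \right)} = 0$ ($w{\left(v,C \right)} = -3 - -3 = -3 + 3 = 0$)
$B{\left(15 \right)} 265 + w{\left(-8,7 \right)} = \left(1 + 15\right) 265 + 0 = 16 \cdot 265 + 0 = 4240 + 0 = 4240$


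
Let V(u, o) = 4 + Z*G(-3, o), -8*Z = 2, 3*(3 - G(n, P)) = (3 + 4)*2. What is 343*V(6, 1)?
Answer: 18179/12 ≈ 1514.9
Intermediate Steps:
G(n, P) = -5/3 (G(n, P) = 3 - (3 + 4)*2/3 = 3 - 7*2/3 = 3 - 1/3*14 = 3 - 14/3 = -5/3)
Z = -1/4 (Z = -1/8*2 = -1/4 ≈ -0.25000)
V(u, o) = 53/12 (V(u, o) = 4 - 1/4*(-5/3) = 4 + 5/12 = 53/12)
343*V(6, 1) = 343*(53/12) = 18179/12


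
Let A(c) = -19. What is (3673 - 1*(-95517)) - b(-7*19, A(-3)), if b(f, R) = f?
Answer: 99323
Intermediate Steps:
(3673 - 1*(-95517)) - b(-7*19, A(-3)) = (3673 - 1*(-95517)) - (-7)*19 = (3673 + 95517) - 1*(-133) = 99190 + 133 = 99323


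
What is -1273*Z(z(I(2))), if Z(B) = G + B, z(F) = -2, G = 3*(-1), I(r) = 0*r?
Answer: 6365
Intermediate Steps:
I(r) = 0
G = -3
Z(B) = -3 + B
-1273*Z(z(I(2))) = -1273*(-3 - 2) = -1273*(-5) = 6365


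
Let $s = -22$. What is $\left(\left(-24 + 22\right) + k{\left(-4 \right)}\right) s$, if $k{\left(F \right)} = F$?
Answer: $132$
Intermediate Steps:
$\left(\left(-24 + 22\right) + k{\left(-4 \right)}\right) s = \left(\left(-24 + 22\right) - 4\right) \left(-22\right) = \left(-2 - 4\right) \left(-22\right) = \left(-6\right) \left(-22\right) = 132$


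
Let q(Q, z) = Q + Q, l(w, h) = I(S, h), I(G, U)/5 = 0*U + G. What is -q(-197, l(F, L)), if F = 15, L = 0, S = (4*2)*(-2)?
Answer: 394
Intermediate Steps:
S = -16 (S = 8*(-2) = -16)
I(G, U) = 5*G (I(G, U) = 5*(0*U + G) = 5*(0 + G) = 5*G)
l(w, h) = -80 (l(w, h) = 5*(-16) = -80)
q(Q, z) = 2*Q
-q(-197, l(F, L)) = -2*(-197) = -1*(-394) = 394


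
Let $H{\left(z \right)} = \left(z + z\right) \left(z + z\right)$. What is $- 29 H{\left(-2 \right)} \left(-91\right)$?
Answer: $42224$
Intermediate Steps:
$H{\left(z \right)} = 4 z^{2}$ ($H{\left(z \right)} = 2 z 2 z = 4 z^{2}$)
$- 29 H{\left(-2 \right)} \left(-91\right) = - 29 \cdot 4 \left(-2\right)^{2} \left(-91\right) = - 29 \cdot 4 \cdot 4 \left(-91\right) = \left(-29\right) 16 \left(-91\right) = \left(-464\right) \left(-91\right) = 42224$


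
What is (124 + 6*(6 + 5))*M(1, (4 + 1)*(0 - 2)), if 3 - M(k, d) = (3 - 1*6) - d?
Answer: -760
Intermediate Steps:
M(k, d) = 6 + d (M(k, d) = 3 - ((3 - 1*6) - d) = 3 - ((3 - 6) - d) = 3 - (-3 - d) = 3 + (3 + d) = 6 + d)
(124 + 6*(6 + 5))*M(1, (4 + 1)*(0 - 2)) = (124 + 6*(6 + 5))*(6 + (4 + 1)*(0 - 2)) = (124 + 6*11)*(6 + 5*(-2)) = (124 + 66)*(6 - 10) = 190*(-4) = -760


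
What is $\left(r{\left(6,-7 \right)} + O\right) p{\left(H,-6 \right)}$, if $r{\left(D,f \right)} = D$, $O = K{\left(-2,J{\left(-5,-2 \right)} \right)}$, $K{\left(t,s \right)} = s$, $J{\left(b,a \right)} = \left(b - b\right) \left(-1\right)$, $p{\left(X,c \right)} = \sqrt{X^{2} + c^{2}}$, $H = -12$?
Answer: $36 \sqrt{5} \approx 80.498$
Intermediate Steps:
$J{\left(b,a \right)} = 0$ ($J{\left(b,a \right)} = 0 \left(-1\right) = 0$)
$O = 0$
$\left(r{\left(6,-7 \right)} + O\right) p{\left(H,-6 \right)} = \left(6 + 0\right) \sqrt{\left(-12\right)^{2} + \left(-6\right)^{2}} = 6 \sqrt{144 + 36} = 6 \sqrt{180} = 6 \cdot 6 \sqrt{5} = 36 \sqrt{5}$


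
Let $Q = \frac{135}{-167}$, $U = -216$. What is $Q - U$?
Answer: $\frac{35937}{167} \approx 215.19$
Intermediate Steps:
$Q = - \frac{135}{167}$ ($Q = 135 \left(- \frac{1}{167}\right) = - \frac{135}{167} \approx -0.80838$)
$Q - U = - \frac{135}{167} - -216 = - \frac{135}{167} + 216 = \frac{35937}{167}$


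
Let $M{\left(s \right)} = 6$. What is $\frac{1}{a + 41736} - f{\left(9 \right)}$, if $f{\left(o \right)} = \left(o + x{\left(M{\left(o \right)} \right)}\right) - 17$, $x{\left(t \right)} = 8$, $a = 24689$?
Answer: $\frac{1}{66425} \approx 1.5055 \cdot 10^{-5}$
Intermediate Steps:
$f{\left(o \right)} = -9 + o$ ($f{\left(o \right)} = \left(o + 8\right) - 17 = \left(8 + o\right) - 17 = -9 + o$)
$\frac{1}{a + 41736} - f{\left(9 \right)} = \frac{1}{24689 + 41736} - \left(-9 + 9\right) = \frac{1}{66425} - 0 = \frac{1}{66425} + 0 = \frac{1}{66425}$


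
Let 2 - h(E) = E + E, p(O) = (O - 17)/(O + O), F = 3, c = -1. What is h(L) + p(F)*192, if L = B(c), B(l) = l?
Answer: -444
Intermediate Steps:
L = -1
p(O) = (-17 + O)/(2*O) (p(O) = (-17 + O)/((2*O)) = (-17 + O)*(1/(2*O)) = (-17 + O)/(2*O))
h(E) = 2 - 2*E (h(E) = 2 - (E + E) = 2 - 2*E)
h(L) + p(F)*192 = (2 - 2*(-1)) + ((1/2)*(-17 + 3)/3)*192 = (2 + 2) + ((1/2)*(1/3)*(-14))*192 = 4 - 7/3*192 = 4 - 448 = -444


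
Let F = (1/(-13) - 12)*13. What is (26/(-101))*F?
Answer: 4082/101 ≈ 40.416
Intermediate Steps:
F = -157 (F = (-1/13 - 12)*13 = -157/13*13 = -157)
(26/(-101))*F = (26/(-101))*(-157) = (26*(-1/101))*(-157) = -26/101*(-157) = 4082/101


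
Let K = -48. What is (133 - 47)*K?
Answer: -4128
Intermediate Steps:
(133 - 47)*K = (133 - 47)*(-48) = 86*(-48) = -4128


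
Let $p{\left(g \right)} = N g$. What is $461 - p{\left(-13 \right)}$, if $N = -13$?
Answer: $292$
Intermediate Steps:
$p{\left(g \right)} = - 13 g$
$461 - p{\left(-13 \right)} = 461 - \left(-13\right) \left(-13\right) = 461 - 169 = 292$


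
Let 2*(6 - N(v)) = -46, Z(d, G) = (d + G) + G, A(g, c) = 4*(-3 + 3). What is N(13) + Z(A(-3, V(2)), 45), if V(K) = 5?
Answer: 119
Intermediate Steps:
A(g, c) = 0 (A(g, c) = 4*0 = 0)
Z(d, G) = d + 2*G (Z(d, G) = (G + d) + G = d + 2*G)
N(v) = 29 (N(v) = 6 - ½*(-46) = 6 + 23 = 29)
N(13) + Z(A(-3, V(2)), 45) = 29 + (0 + 2*45) = 29 + (0 + 90) = 29 + 90 = 119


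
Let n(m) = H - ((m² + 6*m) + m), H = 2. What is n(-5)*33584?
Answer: 403008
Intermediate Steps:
n(m) = 2 - m² - 7*m (n(m) = 2 - ((m² + 6*m) + m) = 2 - (m² + 7*m) = 2 + (-m² - 7*m) = 2 - m² - 7*m)
n(-5)*33584 = (2 - 1*(-5)² - 7*(-5))*33584 = (2 - 1*25 + 35)*33584 = (2 - 25 + 35)*33584 = 12*33584 = 403008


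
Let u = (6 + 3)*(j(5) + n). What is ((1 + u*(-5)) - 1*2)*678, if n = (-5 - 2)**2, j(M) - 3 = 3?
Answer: -1678728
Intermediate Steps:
j(M) = 6 (j(M) = 3 + 3 = 6)
n = 49 (n = (-7)**2 = 49)
u = 495 (u = (6 + 3)*(6 + 49) = 9*55 = 495)
((1 + u*(-5)) - 1*2)*678 = ((1 + 495*(-5)) - 1*2)*678 = ((1 - 2475) - 2)*678 = (-2474 - 2)*678 = -2476*678 = -1678728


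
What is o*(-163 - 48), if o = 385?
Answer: -81235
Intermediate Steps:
o*(-163 - 48) = 385*(-163 - 48) = 385*(-211) = -81235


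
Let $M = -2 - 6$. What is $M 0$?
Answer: $0$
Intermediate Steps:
$M = -8$ ($M = -2 - 6 = -8$)
$M 0 = \left(-8\right) 0 = 0$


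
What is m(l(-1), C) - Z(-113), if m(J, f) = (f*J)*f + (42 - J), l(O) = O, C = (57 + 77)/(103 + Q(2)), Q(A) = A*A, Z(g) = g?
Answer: 1768088/11449 ≈ 154.43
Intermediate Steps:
Q(A) = A²
C = 134/107 (C = (57 + 77)/(103 + 2²) = 134/(103 + 4) = 134/107 ≈ 1.2523)
m(J, f) = 42 - J + J*f² (m(J, f) = (J*f)*f + (42 - J) = J*f² + (42 - J) = 42 - J + J*f²)
m(l(-1), C) - Z(-113) = (42 - 1*(-1) - (134/107)²) - 1*(-113) = (42 + 1 - 1*17956/11449) + 113 = (42 + 1 - 17956/11449) + 113 = 474351/11449 + 113 = 1768088/11449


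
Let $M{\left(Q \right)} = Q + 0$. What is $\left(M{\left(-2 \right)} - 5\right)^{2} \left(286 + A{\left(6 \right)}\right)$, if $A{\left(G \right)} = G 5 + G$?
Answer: $15778$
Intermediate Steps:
$M{\left(Q \right)} = Q$
$A{\left(G \right)} = 6 G$ ($A{\left(G \right)} = 5 G + G = 6 G$)
$\left(M{\left(-2 \right)} - 5\right)^{2} \left(286 + A{\left(6 \right)}\right) = \left(-2 - 5\right)^{2} \left(286 + 6 \cdot 6\right) = \left(-7\right)^{2} \left(286 + 36\right) = 49 \cdot 322 = 15778$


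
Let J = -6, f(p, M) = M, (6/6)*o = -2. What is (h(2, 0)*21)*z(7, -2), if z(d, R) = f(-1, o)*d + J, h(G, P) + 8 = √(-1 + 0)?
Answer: 3360 - 420*I ≈ 3360.0 - 420.0*I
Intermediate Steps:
o = -2
h(G, P) = -8 + I (h(G, P) = -8 + √(-1 + 0) = -8 + √(-1) = -8 + I)
z(d, R) = -6 - 2*d (z(d, R) = -2*d - 6 = -6 - 2*d)
(h(2, 0)*21)*z(7, -2) = ((-8 + I)*21)*(-6 - 2*7) = (-168 + 21*I)*(-6 - 14) = (-168 + 21*I)*(-20) = 3360 - 420*I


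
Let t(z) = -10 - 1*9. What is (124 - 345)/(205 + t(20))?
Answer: -221/186 ≈ -1.1882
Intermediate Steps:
t(z) = -19 (t(z) = -10 - 9 = -19)
(124 - 345)/(205 + t(20)) = (124 - 345)/(205 - 19) = -221/186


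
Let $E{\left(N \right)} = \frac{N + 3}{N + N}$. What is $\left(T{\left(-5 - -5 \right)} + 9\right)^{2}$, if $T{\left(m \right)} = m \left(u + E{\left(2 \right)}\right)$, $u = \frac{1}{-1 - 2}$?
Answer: $81$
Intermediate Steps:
$u = - \frac{1}{3}$ ($u = \frac{1}{-3} = - \frac{1}{3} \approx -0.33333$)
$E{\left(N \right)} = \frac{3 + N}{2 N}$
$T{\left(m \right)} = \frac{11 m}{12}$ ($T{\left(m \right)} = m \left(- \frac{1}{3} + \frac{3 + 2}{2 \cdot 2}\right) = m \left(- \frac{1}{3} + \frac{1}{2} \cdot \frac{1}{2} \cdot 5\right) = m \left(- \frac{1}{3} + \frac{5}{4}\right) = m \frac{11}{12} = \frac{11 m}{12}$)
$\left(T{\left(-5 - -5 \right)} + 9\right)^{2} = \left(\frac{11 \left(-5 - -5\right)}{12} + 9\right)^{2} = \left(\frac{11 \left(-5 + 5\right)}{12} + 9\right)^{2} = \left(\frac{11}{12} \cdot 0 + 9\right)^{2} = \left(0 + 9\right)^{2} = 9^{2} = 81$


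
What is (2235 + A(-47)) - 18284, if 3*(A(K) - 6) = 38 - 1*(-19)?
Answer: -16024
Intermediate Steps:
A(K) = 25 (A(K) = 6 + (38 - 1*(-19))/3 = 6 + (38 + 19)/3 = 6 + (1/3)*57 = 6 + 19 = 25)
(2235 + A(-47)) - 18284 = (2235 + 25) - 18284 = 2260 - 18284 = -16024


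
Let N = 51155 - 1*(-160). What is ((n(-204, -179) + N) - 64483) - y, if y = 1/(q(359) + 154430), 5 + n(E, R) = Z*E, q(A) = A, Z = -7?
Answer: -1817996806/154789 ≈ -11745.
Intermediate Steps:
N = 51315 (N = 51155 + 160 = 51315)
n(E, R) = -5 - 7*E
y = 1/154789 (y = 1/(359 + 154430) = 1/154789 ≈ 6.4604e-6)
((n(-204, -179) + N) - 64483) - y = (((-5 - 7*(-204)) + 51315) - 64483) - 1*1/154789 = (((-5 + 1428) + 51315) - 64483) - 1/154789 = ((1423 + 51315) - 64483) - 1/154789 = (52738 - 64483) - 1/154789 = -11745 - 1/154789 = -1817996806/154789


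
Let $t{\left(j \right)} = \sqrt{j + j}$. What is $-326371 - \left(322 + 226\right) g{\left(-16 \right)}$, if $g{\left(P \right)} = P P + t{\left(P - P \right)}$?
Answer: $-466659$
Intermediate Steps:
$t{\left(j \right)} = \sqrt{2} \sqrt{j}$ ($t{\left(j \right)} = \sqrt{2 j} = \sqrt{2} \sqrt{j}$)
$g{\left(P \right)} = P^{2}$ ($g{\left(P \right)} = P P + \sqrt{2} \sqrt{P - P} = P^{2} + \sqrt{2} \sqrt{0} = P^{2} + \sqrt{2} \cdot 0 = P^{2} + 0 = P^{2}$)
$-326371 - \left(322 + 226\right) g{\left(-16 \right)} = -326371 - \left(322 + 226\right) \left(-16\right)^{2} = -326371 - 548 \cdot 256 = -326371 - 140288 = -466659$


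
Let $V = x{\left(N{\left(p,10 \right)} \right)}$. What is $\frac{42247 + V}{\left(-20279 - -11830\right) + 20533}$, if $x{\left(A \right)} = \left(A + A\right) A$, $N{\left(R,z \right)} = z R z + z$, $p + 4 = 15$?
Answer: $\frac{2506447}{12084} \approx 207.42$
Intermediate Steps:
$p = 11$ ($p = -4 + 15 = 11$)
$N{\left(R,z \right)} = z + R z^{2}$ ($N{\left(R,z \right)} = R z z + z = R z^{2} + z = z + R z^{2}$)
$x{\left(A \right)} = 2 A^{2}$ ($x{\left(A \right)} = 2 A A = 2 A^{2}$)
$V = 2464200$ ($V = 2 \left(10 \left(1 + 11 \cdot 10\right)\right)^{2} = 2 \left(10 \left(1 + 110\right)\right)^{2} = 2 \left(10 \cdot 111\right)^{2} = 2 \cdot 1110^{2} = 2 \cdot 1232100 = 2464200$)
$\frac{42247 + V}{\left(-20279 - -11830\right) + 20533} = \frac{42247 + 2464200}{\left(-20279 - -11830\right) + 20533} = \frac{2506447}{\left(-20279 + 11830\right) + 20533} = \frac{2506447}{-8449 + 20533} = \frac{2506447}{12084}$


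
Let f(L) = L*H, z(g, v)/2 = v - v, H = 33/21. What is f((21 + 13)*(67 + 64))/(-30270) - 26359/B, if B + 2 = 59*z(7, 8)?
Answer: 2792555261/211890 ≈ 13179.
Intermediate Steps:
H = 11/7 (H = 33*(1/21) = 11/7 ≈ 1.5714)
z(g, v) = 0 (z(g, v) = 2*(v - v) = 2*0 = 0)
f(L) = 11*L/7 (f(L) = L*(11/7) = 11*L/7)
B = -2 (B = -2 + 59*0 = -2 + 0 = -2)
f((21 + 13)*(67 + 64))/(-30270) - 26359/B = (11*((21 + 13)*(67 + 64))/7)/(-30270) - 26359/(-2) = (11*(34*131)/7)*(-1/30270) - 26359*(-½) = ((11/7)*4454)*(-1/30270) + 26359/2 = (48994/7)*(-1/30270) + 26359/2 = -24497/105945 + 26359/2 = 2792555261/211890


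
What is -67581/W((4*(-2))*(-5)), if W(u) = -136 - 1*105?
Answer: 67581/241 ≈ 280.42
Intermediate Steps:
W(u) = -241 (W(u) = -136 - 105 = -241)
-67581/W((4*(-2))*(-5)) = -67581/(-241) = -67581*(-1/241) = 67581/241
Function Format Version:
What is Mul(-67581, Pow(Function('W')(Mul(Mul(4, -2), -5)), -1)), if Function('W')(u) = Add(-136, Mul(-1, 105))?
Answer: Rational(67581, 241) ≈ 280.42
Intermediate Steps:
Function('W')(u) = -241 (Function('W')(u) = Add(-136, -105) = -241)
Mul(-67581, Pow(Function('W')(Mul(Mul(4, -2), -5)), -1)) = Mul(-67581, Pow(-241, -1)) = Mul(-67581, Rational(-1, 241)) = Rational(67581, 241)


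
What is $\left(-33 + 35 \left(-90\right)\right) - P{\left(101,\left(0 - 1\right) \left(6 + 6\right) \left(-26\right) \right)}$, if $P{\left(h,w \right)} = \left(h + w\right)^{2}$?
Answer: $-173752$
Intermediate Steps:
$\left(-33 + 35 \left(-90\right)\right) - P{\left(101,\left(0 - 1\right) \left(6 + 6\right) \left(-26\right) \right)} = \left(-33 + 35 \left(-90\right)\right) - \left(101 + \left(0 - 1\right) \left(6 + 6\right) \left(-26\right)\right)^{2} = \left(-33 - 3150\right) - \left(101 + \left(-1\right) 12 \left(-26\right)\right)^{2} = -3183 - \left(101 - -312\right)^{2} = -3183 - \left(101 + 312\right)^{2} = -3183 - 413^{2} = -3183 - 170569 = -173752$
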